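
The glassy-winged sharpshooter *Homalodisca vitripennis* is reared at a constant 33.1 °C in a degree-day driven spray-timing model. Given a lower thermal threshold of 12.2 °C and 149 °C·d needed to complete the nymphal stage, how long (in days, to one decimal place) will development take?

7.1 days

Daily accumulation = 33.1 − 12.2 = 20.9 DD/day.
Duration = 149 / 20.9 = 7.129 ≈ 7.1 days.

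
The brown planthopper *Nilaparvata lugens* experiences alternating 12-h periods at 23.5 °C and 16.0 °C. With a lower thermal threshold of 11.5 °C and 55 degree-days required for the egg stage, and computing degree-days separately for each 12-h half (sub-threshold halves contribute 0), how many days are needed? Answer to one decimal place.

Day half: max(0, 23.5 − 11.5) × 0.5 = 12.0 × 0.5 = 6.00 DD.
Night half: max(0, 16.0 − 11.5) × 0.5 = 4.5 × 0.5 = 2.25 DD.
Per 24 h: 8.25 DD/day.
Duration = 55 / 8.25 = 6.667 ≈ 6.7 days.

6.7 days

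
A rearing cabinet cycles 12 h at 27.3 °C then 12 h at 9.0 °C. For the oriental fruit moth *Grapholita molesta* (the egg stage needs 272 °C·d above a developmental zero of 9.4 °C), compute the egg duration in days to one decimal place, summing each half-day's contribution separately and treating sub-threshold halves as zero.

Day half: max(0, 27.3 − 9.4) × 0.5 = 17.9 × 0.5 = 8.95 DD.
Night half: max(0, 9.0 − 9.4) × 0.5 = 0.0 × 0.5 = 0.00 DD.
Per 24 h: 8.95 DD/day.
Duration = 272 / 8.95 = 30.391 ≈ 30.4 days.

30.4 days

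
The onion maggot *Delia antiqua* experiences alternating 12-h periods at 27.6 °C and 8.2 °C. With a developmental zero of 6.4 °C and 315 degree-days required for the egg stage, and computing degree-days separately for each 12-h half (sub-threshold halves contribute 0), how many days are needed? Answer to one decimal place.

27.4 days

Day half: max(0, 27.6 − 6.4) × 0.5 = 21.2 × 0.5 = 10.60 DD.
Night half: max(0, 8.2 − 6.4) × 0.5 = 1.8 × 0.5 = 0.90 DD.
Per 24 h: 11.50 DD/day.
Duration = 315 / 11.50 = 27.391 ≈ 27.4 days.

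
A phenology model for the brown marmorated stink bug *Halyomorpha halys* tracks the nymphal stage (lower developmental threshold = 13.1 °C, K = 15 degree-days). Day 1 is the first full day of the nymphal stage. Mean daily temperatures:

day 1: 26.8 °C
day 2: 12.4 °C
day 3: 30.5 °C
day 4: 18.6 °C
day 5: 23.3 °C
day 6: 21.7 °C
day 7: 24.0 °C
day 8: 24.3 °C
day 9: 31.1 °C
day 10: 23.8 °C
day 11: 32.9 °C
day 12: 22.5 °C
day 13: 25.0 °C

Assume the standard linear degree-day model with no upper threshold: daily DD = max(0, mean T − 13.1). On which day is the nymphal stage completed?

Daily DD above 13.1 °C: 13.7, 0.0, 17.4, 5.5, 10.2, 8.6, 10.9, 11.2, 18.0, 10.7, 19.8, 9.4, 11.9.
Cumulative: 13.7, 13.7, 31.1, 36.6, 46.8, 55.4, 66.3, 77.5, 95.5, 106.2, 126.0, 135.4, 147.3.
The total first reaches 15 DD on day 3.

day 3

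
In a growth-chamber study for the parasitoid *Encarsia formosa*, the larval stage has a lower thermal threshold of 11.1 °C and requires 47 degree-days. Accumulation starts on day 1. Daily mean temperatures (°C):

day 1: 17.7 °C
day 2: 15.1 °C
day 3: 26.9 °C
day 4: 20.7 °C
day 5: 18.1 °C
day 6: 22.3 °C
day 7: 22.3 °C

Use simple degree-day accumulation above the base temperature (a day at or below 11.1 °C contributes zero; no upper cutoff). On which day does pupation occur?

Daily DD above 11.1 °C: 6.6, 4.0, 15.8, 9.6, 7.0, 11.2, 11.2.
Cumulative: 6.6, 10.6, 26.4, 36.0, 43.0, 54.2, 65.4.
The total first reaches 47 DD on day 6.

day 6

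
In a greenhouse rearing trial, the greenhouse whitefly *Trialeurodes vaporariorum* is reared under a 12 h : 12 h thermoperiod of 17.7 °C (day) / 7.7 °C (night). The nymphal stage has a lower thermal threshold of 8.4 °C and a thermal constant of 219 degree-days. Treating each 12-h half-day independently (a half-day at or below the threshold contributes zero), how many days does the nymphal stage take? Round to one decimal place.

47.1 days

Day half: max(0, 17.7 − 8.4) × 0.5 = 9.3 × 0.5 = 4.65 DD.
Night half: max(0, 7.7 − 8.4) × 0.5 = 0.0 × 0.5 = 0.00 DD.
Per 24 h: 4.65 DD/day.
Duration = 219 / 4.65 = 47.097 ≈ 47.1 days.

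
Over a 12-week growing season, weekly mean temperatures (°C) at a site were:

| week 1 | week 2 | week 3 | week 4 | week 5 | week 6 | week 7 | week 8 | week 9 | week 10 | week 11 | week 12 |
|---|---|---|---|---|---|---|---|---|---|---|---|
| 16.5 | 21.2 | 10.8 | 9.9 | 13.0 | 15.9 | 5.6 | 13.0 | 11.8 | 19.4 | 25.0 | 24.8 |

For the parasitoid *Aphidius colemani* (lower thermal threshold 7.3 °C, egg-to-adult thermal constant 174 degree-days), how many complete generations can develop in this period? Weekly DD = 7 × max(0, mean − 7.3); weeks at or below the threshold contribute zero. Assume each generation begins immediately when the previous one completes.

Weekly DD (7 × max(0, T̄ − 7.3)): 64.4, 97.3, 24.5, 18.2, 39.9, 60.2, 0.0, 39.9, 31.5, 84.7, 123.9, 122.5.
Season total = 707.0 DD.
Complete generations = ⌊707.0 / 174⌋ = 4.

4 generations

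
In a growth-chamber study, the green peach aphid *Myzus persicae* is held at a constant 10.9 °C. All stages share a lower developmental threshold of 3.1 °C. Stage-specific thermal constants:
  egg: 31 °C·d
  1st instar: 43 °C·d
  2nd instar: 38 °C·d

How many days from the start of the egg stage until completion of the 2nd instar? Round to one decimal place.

Daily accumulation at 10.9 °C = 10.9 − 3.1 = 7.8 DD/day.
Total K = 31 + 43 + 38 = 112 DD.
Total duration = 112 / 7.8 = 14.359 ≈ 14.4 days.

14.4 days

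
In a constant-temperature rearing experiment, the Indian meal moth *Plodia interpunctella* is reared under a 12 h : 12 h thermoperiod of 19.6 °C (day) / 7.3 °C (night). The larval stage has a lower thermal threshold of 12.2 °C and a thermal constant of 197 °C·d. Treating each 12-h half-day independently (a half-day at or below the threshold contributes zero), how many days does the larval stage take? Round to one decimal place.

53.2 days

Day half: max(0, 19.6 − 12.2) × 0.5 = 7.4 × 0.5 = 3.70 DD.
Night half: max(0, 7.3 − 12.2) × 0.5 = 0.0 × 0.5 = 0.00 DD.
Per 24 h: 3.70 DD/day.
Duration = 197 / 3.70 = 53.243 ≈ 53.2 days.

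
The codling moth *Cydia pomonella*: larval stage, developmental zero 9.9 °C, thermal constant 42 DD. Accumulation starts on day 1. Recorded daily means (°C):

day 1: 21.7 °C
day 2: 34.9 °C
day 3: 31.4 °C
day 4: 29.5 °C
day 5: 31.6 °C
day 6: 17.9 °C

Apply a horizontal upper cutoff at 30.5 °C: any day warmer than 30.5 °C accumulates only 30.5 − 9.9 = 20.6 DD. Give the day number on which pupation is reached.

Daily DD above 9.9 °C (capped at 20.6): 11.8, 20.6, 20.6, 19.6, 20.6, 8.0.
Cumulative: 11.8, 32.4, 53.0, 72.6, 93.2, 101.2.
The total first reaches 42 DD on day 3.

day 3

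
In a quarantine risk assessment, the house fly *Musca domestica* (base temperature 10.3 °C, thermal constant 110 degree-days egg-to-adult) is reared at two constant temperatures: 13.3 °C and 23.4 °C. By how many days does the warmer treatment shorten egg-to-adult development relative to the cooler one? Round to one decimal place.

At 13.3 °C: 110 / (13.3 − 10.3) = 110 / 3.0 = 36.667 d.
At 23.4 °C: 110 / (23.4 − 10.3) = 110 / 13.1 = 8.397 d.
Difference = |36.667 − 8.397| = 28.270 ≈ 28.3 days.

28.3 days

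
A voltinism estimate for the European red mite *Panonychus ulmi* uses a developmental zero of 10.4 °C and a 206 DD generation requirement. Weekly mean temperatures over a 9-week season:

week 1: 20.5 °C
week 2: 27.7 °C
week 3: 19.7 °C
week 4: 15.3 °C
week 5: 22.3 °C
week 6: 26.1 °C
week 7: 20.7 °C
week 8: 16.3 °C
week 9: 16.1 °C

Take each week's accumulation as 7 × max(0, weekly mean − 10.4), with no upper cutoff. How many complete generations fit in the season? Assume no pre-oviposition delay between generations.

Weekly DD (7 × max(0, T̄ − 10.4)): 70.7, 121.1, 65.1, 34.3, 83.3, 109.9, 72.1, 41.3, 39.9.
Season total = 637.7 DD.
Complete generations = ⌊637.7 / 206⌋ = 3.

3 generations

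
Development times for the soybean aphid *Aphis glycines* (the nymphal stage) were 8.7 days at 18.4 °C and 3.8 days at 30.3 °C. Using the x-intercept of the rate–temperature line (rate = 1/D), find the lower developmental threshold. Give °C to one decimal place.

9.2 °C

Linear rate model ⇒ the product D·(T − T_b) is constant across temperatures.
8.7·(18.4 − T_b) = 3.8·(30.3 − T_b)
T_b = (8.7·18.4 − 3.8·30.3) / (8.7 − 3.8) = 44.94 / 4.9 = 9.171 °C ≈ 9.2 °C.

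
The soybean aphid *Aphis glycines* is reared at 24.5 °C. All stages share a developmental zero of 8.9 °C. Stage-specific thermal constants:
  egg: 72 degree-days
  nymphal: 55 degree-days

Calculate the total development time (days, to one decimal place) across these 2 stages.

8.1 days

Daily accumulation at 24.5 °C = 24.5 − 8.9 = 15.6 DD/day.
Total K = 72 + 55 = 127 DD.
Total duration = 127 / 15.6 = 8.141 ≈ 8.1 days.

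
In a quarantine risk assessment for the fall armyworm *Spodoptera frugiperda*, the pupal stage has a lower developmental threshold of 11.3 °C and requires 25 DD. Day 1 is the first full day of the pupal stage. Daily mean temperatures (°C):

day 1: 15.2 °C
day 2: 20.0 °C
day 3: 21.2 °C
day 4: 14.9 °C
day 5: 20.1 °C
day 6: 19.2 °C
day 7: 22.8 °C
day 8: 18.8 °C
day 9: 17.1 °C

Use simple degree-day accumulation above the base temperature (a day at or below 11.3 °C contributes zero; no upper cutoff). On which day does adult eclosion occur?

Daily DD above 11.3 °C: 3.9, 8.7, 9.9, 3.6, 8.8, 7.9, 11.5, 7.5, 5.8.
Cumulative: 3.9, 12.6, 22.5, 26.1, 34.9, 42.8, 54.3, 61.8, 67.6.
The total first reaches 25 DD on day 4.

day 4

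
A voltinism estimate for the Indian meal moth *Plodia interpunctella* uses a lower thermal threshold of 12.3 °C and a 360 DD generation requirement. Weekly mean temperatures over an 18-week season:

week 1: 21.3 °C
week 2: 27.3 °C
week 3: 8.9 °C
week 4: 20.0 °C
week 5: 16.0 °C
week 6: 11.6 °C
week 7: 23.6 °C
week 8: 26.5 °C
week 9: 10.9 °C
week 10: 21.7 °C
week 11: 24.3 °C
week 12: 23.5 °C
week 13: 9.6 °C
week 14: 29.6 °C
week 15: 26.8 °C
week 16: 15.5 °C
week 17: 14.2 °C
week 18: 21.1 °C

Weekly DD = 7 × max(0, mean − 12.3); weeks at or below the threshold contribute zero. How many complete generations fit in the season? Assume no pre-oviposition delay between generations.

Weekly DD (7 × max(0, T̄ − 12.3)): 63.0, 105.0, 0.0, 53.9, 25.9, 0.0, 79.1, 99.4, 0.0, 65.8, 84.0, 78.4, 0.0, 121.1, 101.5, 22.4, 13.3, 61.6.
Season total = 974.4 DD.
Complete generations = ⌊974.4 / 360⌋ = 2.

2 generations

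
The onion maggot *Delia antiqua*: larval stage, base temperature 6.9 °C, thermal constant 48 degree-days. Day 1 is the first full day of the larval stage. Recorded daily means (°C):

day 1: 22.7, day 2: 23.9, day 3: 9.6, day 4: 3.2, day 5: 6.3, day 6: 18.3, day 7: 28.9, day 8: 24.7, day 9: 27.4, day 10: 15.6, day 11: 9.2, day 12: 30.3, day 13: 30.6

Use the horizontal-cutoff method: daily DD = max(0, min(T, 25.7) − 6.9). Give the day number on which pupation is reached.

Daily DD above 6.9 °C (capped at 18.8): 15.8, 17.0, 2.7, 0.0, 0.0, 11.4, 18.8, 17.8, 18.8, 8.7, 2.3, 18.8, 18.8.
Cumulative: 15.8, 32.8, 35.5, 35.5, 35.5, 46.9, 65.7, 83.5, 102.3, 111.0, 113.3, 132.1, 150.9.
The total first reaches 48 DD on day 7.

day 7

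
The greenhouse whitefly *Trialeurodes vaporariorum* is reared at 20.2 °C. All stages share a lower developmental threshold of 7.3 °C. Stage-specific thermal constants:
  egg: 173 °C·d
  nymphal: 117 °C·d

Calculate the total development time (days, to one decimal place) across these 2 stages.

22.5 days

Daily accumulation at 20.2 °C = 20.2 − 7.3 = 12.9 DD/day.
Total K = 173 + 117 = 290 DD.
Total duration = 290 / 12.9 = 22.481 ≈ 22.5 days.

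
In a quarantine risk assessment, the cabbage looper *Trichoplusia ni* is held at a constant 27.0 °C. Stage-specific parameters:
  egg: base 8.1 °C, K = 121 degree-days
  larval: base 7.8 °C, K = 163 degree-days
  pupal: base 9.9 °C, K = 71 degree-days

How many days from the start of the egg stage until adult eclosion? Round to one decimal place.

19.0 days

egg: 121 / (27.0 − 8.1) = 121 / 18.9 = 6.402 d.
larval: 163 / (27.0 − 7.8) = 163 / 19.2 = 8.490 d.
pupal: 71 / (27.0 − 9.9) = 71 / 17.1 = 4.152 d.
Sum = 19.044 ≈ 19.0 days.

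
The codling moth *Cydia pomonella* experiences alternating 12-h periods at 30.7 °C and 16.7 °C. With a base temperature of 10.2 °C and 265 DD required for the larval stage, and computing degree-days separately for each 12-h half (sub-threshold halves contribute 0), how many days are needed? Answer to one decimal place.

Day half: max(0, 30.7 − 10.2) × 0.5 = 20.5 × 0.5 = 10.25 DD.
Night half: max(0, 16.7 − 10.2) × 0.5 = 6.5 × 0.5 = 3.25 DD.
Per 24 h: 13.50 DD/day.
Duration = 265 / 13.50 = 19.630 ≈ 19.6 days.

19.6 days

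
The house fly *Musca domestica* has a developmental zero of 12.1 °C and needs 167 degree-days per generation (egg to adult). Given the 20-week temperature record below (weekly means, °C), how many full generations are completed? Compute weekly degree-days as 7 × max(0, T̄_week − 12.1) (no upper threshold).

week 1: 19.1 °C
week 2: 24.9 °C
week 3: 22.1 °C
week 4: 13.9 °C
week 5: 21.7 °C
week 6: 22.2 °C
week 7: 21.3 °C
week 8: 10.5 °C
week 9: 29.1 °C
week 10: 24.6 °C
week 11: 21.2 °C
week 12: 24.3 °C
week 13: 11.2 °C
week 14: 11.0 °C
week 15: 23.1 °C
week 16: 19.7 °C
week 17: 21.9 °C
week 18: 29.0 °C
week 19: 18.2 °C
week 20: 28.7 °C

Weekly DD (7 × max(0, T̄ − 12.1)): 49.0, 89.6, 70.0, 12.6, 67.2, 70.7, 64.4, 0.0, 119.0, 87.5, 63.7, 85.4, 0.0, 0.0, 77.0, 53.2, 68.6, 118.3, 42.7, 116.2.
Season total = 1255.1 DD.
Complete generations = ⌊1255.1 / 167⌋ = 7.

7 generations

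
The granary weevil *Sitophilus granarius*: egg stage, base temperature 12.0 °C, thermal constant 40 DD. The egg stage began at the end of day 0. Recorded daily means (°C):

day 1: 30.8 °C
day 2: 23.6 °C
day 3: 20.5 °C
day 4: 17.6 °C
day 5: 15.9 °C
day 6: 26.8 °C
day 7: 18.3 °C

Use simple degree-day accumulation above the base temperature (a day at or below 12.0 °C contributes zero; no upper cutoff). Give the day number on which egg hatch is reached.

day 4

Daily DD above 12.0 °C: 18.8, 11.6, 8.5, 5.6, 3.9, 14.8, 6.3.
Cumulative: 18.8, 30.4, 38.9, 44.5, 48.4, 63.2, 69.5.
The total first reaches 40 DD on day 4.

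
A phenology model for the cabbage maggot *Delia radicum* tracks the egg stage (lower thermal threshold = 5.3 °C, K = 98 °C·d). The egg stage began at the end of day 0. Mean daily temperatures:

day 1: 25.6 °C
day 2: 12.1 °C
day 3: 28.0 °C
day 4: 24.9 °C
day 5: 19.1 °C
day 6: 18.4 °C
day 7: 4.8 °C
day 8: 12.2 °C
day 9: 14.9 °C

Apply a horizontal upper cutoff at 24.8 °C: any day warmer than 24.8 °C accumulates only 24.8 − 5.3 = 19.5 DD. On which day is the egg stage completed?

Daily DD above 5.3 °C (capped at 19.5): 19.5, 6.8, 19.5, 19.5, 13.8, 13.1, 0.0, 6.9, 9.6.
Cumulative: 19.5, 26.3, 45.8, 65.3, 79.1, 92.2, 92.2, 99.1, 108.7.
The total first reaches 98 DD on day 8.

day 8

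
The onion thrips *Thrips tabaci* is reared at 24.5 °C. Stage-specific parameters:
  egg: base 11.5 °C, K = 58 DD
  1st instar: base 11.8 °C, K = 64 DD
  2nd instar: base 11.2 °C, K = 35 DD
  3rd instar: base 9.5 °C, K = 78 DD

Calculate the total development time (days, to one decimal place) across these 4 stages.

17.3 days

egg: 58 / (24.5 − 11.5) = 58 / 13.0 = 4.462 d.
1st instar: 64 / (24.5 − 11.8) = 64 / 12.7 = 5.039 d.
2nd instar: 35 / (24.5 − 11.2) = 35 / 13.3 = 2.632 d.
3rd instar: 78 / (24.5 − 9.5) = 78 / 15.0 = 5.200 d.
Sum = 17.332 ≈ 17.3 days.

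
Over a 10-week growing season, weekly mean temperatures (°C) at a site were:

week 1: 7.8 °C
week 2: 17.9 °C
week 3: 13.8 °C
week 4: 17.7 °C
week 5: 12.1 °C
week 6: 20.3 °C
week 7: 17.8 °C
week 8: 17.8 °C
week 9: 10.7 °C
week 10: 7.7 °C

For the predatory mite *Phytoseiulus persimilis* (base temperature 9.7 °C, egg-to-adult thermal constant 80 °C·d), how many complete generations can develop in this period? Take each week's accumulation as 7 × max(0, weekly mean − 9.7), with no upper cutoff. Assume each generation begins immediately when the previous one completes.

4 generations

Weekly DD (7 × max(0, T̄ − 9.7)): 0.0, 57.4, 28.7, 56.0, 16.8, 74.2, 56.7, 56.7, 7.0, 0.0.
Season total = 353.5 DD.
Complete generations = ⌊353.5 / 80⌋ = 4.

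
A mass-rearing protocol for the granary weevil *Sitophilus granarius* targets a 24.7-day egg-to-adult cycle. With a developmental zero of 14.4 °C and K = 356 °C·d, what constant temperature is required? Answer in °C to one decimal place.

Required daily accumulation = 356 / 24.7 = 14.413 DD/day.
T = T_base + 14.413 = 14.4 + 14.413 = 28.813 ≈ 28.8 °C.

28.8 °C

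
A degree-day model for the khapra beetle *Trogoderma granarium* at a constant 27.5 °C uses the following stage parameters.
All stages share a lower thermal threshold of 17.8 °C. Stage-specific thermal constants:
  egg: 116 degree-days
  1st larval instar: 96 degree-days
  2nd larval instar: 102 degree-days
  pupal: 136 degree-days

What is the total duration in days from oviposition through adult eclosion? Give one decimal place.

Daily accumulation at 27.5 °C = 27.5 − 17.8 = 9.7 DD/day.
Total K = 116 + 96 + 102 + 136 = 450 DD.
Total duration = 450 / 9.7 = 46.392 ≈ 46.4 days.

46.4 days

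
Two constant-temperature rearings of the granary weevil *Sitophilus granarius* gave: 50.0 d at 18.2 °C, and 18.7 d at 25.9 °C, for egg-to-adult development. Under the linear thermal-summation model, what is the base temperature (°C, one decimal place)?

Linear rate model ⇒ the product D·(T − T_b) is constant across temperatures.
50.0·(18.2 − T_b) = 18.7·(25.9 − T_b)
T_b = (50.0·18.2 − 18.7·25.9) / (50.0 − 18.7) = 425.67 / 31.3 = 13.600 °C ≈ 13.6 °C.

13.6 °C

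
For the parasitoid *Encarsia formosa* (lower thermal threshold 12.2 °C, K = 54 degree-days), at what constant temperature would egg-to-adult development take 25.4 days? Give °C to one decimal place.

Required daily accumulation = 54 / 25.4 = 2.126 DD/day.
T = T_base + 2.126 = 12.2 + 2.126 = 14.326 ≈ 14.3 °C.

14.3 °C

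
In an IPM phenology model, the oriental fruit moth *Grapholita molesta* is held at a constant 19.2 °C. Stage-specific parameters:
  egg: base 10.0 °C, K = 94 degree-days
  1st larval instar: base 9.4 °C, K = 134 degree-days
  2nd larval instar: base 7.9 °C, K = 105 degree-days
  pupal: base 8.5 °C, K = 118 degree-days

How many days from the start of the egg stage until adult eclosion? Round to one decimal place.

44.2 days

egg: 94 / (19.2 − 10.0) = 94 / 9.2 = 10.217 d.
1st larval instar: 134 / (19.2 − 9.4) = 134 / 9.8 = 13.673 d.
2nd larval instar: 105 / (19.2 − 7.9) = 105 / 11.3 = 9.292 d.
pupal: 118 / (19.2 − 8.5) = 118 / 10.7 = 11.028 d.
Sum = 44.211 ≈ 44.2 days.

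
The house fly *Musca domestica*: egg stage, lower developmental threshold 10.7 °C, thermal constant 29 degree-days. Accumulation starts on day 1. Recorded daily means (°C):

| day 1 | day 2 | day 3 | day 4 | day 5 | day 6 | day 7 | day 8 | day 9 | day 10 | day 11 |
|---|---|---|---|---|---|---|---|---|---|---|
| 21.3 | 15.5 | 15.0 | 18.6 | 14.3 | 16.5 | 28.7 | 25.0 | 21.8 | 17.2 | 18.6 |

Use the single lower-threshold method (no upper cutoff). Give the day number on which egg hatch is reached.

day 5

Daily DD above 10.7 °C: 10.6, 4.8, 4.3, 7.9, 3.6, 5.8, 18.0, 14.3, 11.1, 6.5, 7.9.
Cumulative: 10.6, 15.4, 19.7, 27.6, 31.2, 37.0, 55.0, 69.3, 80.4, 86.9, 94.8.
The total first reaches 29 DD on day 5.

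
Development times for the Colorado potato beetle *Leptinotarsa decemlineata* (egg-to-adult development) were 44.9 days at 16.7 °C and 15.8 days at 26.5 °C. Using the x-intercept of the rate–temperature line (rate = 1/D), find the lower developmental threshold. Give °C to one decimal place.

Linear rate model ⇒ the product D·(T − T_b) is constant across temperatures.
44.9·(16.7 − T_b) = 15.8·(26.5 − T_b)
T_b = (44.9·16.7 − 15.8·26.5) / (44.9 − 15.8) = 331.13 / 29.1 = 11.379 °C ≈ 11.4 °C.

11.4 °C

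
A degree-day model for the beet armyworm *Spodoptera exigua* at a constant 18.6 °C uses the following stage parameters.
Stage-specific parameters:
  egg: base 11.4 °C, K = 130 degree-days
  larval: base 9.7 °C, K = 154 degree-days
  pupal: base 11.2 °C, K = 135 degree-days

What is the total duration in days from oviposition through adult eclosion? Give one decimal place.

53.6 days

egg: 130 / (18.6 − 11.4) = 130 / 7.2 = 18.056 d.
larval: 154 / (18.6 − 9.7) = 154 / 8.9 = 17.303 d.
pupal: 135 / (18.6 − 11.2) = 135 / 7.4 = 18.243 d.
Sum = 53.602 ≈ 53.6 days.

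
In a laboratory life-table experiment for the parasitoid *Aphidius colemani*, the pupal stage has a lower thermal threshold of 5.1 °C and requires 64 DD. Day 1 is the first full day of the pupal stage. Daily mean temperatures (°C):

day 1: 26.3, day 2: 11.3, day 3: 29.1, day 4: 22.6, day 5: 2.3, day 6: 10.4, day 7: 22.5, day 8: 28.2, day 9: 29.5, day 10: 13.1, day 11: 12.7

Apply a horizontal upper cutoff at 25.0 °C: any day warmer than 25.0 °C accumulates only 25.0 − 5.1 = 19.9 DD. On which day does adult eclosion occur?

day 6

Daily DD above 5.1 °C (capped at 19.9): 19.9, 6.2, 19.9, 17.5, 0.0, 5.3, 17.4, 19.9, 19.9, 8.0, 7.6.
Cumulative: 19.9, 26.1, 46.0, 63.5, 63.5, 68.8, 86.2, 106.1, 126.0, 134.0, 141.6.
The total first reaches 64 DD on day 6.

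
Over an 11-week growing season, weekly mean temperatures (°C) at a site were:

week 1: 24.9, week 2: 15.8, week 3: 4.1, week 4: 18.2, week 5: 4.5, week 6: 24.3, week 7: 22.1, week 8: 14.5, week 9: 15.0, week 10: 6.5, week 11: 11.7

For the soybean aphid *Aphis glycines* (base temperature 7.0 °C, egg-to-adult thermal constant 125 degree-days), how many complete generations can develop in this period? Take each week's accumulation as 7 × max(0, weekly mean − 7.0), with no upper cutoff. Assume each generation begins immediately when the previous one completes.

Weekly DD (7 × max(0, T̄ − 7.0)): 125.3, 61.6, 0.0, 78.4, 0.0, 121.1, 105.7, 52.5, 56.0, 0.0, 32.9.
Season total = 633.5 DD.
Complete generations = ⌊633.5 / 125⌋ = 5.

5 generations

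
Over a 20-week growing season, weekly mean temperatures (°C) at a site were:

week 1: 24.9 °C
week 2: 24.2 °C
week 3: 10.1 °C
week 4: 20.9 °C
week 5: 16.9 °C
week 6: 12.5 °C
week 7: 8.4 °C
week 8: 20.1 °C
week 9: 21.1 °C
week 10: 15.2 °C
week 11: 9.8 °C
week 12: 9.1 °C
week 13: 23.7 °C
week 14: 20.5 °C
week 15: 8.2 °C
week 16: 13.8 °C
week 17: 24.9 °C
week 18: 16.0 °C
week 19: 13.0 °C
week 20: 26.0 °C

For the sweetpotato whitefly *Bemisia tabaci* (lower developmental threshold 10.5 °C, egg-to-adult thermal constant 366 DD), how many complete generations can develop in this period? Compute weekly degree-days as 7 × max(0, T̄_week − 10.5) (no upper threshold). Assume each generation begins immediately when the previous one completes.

2 generations

Weekly DD (7 × max(0, T̄ − 10.5)): 100.8, 95.9, 0.0, 72.8, 44.8, 14.0, 0.0, 67.2, 74.2, 32.9, 0.0, 0.0, 92.4, 70.0, 0.0, 23.1, 100.8, 38.5, 17.5, 108.5.
Season total = 953.4 DD.
Complete generations = ⌊953.4 / 366⌋ = 2.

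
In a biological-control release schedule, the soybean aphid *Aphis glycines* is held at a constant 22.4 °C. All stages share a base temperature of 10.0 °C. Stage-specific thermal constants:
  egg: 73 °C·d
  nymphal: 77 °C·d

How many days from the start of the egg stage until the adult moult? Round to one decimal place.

12.1 days

Daily accumulation at 22.4 °C = 22.4 − 10.0 = 12.4 DD/day.
Total K = 73 + 77 = 150 DD.
Total duration = 150 / 12.4 = 12.097 ≈ 12.1 days.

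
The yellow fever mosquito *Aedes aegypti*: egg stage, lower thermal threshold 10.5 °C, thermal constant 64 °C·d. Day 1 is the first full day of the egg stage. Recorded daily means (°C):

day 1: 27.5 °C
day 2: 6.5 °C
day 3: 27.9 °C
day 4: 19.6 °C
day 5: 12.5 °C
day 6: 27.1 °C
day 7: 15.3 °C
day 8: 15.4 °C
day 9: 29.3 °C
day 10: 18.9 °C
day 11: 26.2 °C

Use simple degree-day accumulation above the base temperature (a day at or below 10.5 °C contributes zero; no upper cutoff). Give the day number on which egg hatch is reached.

day 7

Daily DD above 10.5 °C: 17.0, 0.0, 17.4, 9.1, 2.0, 16.6, 4.8, 4.9, 18.8, 8.4, 15.7.
Cumulative: 17.0, 17.0, 34.4, 43.5, 45.5, 62.1, 66.9, 71.8, 90.6, 99.0, 114.7.
The total first reaches 64 DD on day 7.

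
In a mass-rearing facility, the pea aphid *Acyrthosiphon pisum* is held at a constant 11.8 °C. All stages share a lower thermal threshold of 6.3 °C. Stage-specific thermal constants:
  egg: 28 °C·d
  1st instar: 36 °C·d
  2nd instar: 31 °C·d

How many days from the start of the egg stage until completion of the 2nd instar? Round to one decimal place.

17.3 days

Daily accumulation at 11.8 °C = 11.8 − 6.3 = 5.5 DD/day.
Total K = 28 + 36 + 31 = 95 DD.
Total duration = 95 / 5.5 = 17.273 ≈ 17.3 days.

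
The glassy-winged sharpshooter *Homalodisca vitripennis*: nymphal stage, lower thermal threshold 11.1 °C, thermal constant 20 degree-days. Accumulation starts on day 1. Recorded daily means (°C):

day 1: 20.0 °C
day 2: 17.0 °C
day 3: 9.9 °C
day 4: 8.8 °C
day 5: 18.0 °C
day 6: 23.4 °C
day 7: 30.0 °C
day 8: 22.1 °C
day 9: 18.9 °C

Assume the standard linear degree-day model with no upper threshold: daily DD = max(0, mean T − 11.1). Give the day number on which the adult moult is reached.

Daily DD above 11.1 °C: 8.9, 5.9, 0.0, 0.0, 6.9, 12.3, 18.9, 11.0, 7.8.
Cumulative: 8.9, 14.8, 14.8, 14.8, 21.7, 34.0, 52.9, 63.9, 71.7.
The total first reaches 20 DD on day 5.

day 5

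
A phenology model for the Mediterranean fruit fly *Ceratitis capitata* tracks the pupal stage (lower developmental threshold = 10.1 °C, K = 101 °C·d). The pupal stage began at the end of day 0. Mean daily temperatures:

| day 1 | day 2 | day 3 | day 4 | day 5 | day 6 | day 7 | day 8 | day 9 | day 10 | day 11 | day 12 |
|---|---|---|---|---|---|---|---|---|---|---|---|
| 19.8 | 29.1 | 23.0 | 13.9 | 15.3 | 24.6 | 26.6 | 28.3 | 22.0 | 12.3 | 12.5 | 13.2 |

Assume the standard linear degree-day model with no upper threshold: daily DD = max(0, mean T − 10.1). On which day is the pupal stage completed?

day 9

Daily DD above 10.1 °C: 9.7, 19.0, 12.9, 3.8, 5.2, 14.5, 16.5, 18.2, 11.9, 2.2, 2.4, 3.1.
Cumulative: 9.7, 28.7, 41.6, 45.4, 50.6, 65.1, 81.6, 99.8, 111.7, 113.9, 116.3, 119.4.
The total first reaches 101 DD on day 9.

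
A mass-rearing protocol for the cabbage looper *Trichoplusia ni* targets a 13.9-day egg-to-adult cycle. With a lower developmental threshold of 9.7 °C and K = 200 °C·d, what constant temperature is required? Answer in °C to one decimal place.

Required daily accumulation = 200 / 13.9 = 14.388 DD/day.
T = T_base + 14.388 = 9.7 + 14.388 = 24.088 ≈ 24.1 °C.

24.1 °C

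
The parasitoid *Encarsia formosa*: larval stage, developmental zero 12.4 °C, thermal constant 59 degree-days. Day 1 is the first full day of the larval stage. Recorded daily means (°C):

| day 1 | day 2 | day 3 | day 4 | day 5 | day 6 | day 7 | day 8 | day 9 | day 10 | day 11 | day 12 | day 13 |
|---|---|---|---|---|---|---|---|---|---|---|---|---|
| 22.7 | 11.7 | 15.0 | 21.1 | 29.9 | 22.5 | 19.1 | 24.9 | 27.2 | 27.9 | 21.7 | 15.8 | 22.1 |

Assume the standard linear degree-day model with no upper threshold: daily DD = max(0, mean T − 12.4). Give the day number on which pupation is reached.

Daily DD above 12.4 °C: 10.3, 0.0, 2.6, 8.7, 17.5, 10.1, 6.7, 12.5, 14.8, 15.5, 9.3, 3.4, 9.7.
Cumulative: 10.3, 10.3, 12.9, 21.6, 39.1, 49.2, 55.9, 68.4, 83.2, 98.7, 108.0, 111.4, 121.1.
The total first reaches 59 DD on day 8.

day 8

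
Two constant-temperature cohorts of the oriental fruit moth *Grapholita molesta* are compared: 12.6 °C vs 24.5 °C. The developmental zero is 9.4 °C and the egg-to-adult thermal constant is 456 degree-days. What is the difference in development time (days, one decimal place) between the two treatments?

112.3 days

At 12.6 °C: 456 / (12.6 − 9.4) = 456 / 3.2 = 142.500 d.
At 24.5 °C: 456 / (24.5 − 9.4) = 456 / 15.1 = 30.199 d.
Difference = |142.500 − 30.199| = 112.301 ≈ 112.3 days.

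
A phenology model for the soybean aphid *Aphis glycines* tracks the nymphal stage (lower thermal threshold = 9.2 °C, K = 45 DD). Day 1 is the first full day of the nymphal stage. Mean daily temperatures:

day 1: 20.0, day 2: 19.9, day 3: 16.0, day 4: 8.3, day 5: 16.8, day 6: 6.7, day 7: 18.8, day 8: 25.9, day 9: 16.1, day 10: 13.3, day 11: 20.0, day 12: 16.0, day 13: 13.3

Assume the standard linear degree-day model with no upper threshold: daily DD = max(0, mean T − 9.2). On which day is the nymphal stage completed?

day 7

Daily DD above 9.2 °C: 10.8, 10.7, 6.8, 0.0, 7.6, 0.0, 9.6, 16.7, 6.9, 4.1, 10.8, 6.8, 4.1.
Cumulative: 10.8, 21.5, 28.3, 28.3, 35.9, 35.9, 45.5, 62.2, 69.1, 73.2, 84.0, 90.8, 94.9.
The total first reaches 45 DD on day 7.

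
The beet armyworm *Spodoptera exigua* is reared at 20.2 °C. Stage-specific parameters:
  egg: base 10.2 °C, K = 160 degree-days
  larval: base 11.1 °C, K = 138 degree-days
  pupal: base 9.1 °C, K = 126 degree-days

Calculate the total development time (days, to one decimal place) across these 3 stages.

42.5 days

egg: 160 / (20.2 − 10.2) = 160 / 10.0 = 16.000 d.
larval: 138 / (20.2 − 11.1) = 138 / 9.1 = 15.165 d.
pupal: 126 / (20.2 − 9.1) = 126 / 11.1 = 11.351 d.
Sum = 42.516 ≈ 42.5 days.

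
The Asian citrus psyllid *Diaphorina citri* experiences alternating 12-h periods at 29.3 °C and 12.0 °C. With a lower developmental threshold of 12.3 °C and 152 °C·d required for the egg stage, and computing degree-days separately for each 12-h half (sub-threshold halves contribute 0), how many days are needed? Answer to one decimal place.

17.9 days

Day half: max(0, 29.3 − 12.3) × 0.5 = 17.0 × 0.5 = 8.50 DD.
Night half: max(0, 12.0 − 12.3) × 0.5 = 0.0 × 0.5 = 0.00 DD.
Per 24 h: 8.50 DD/day.
Duration = 152 / 8.50 = 17.882 ≈ 17.9 days.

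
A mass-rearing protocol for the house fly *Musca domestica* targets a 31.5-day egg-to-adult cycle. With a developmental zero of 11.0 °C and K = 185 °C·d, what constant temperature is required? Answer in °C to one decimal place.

16.9 °C

Required daily accumulation = 185 / 31.5 = 5.873 DD/day.
T = T_base + 5.873 = 11.0 + 5.873 = 16.873 ≈ 16.9 °C.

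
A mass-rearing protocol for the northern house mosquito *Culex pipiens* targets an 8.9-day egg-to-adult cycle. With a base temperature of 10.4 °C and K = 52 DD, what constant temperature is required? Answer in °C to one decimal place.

Required daily accumulation = 52 / 8.9 = 5.843 DD/day.
T = T_base + 5.843 = 10.4 + 5.843 = 16.243 ≈ 16.2 °C.

16.2 °C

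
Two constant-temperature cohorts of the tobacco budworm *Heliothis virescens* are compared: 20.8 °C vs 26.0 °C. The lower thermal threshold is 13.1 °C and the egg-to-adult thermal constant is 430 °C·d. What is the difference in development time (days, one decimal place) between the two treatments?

At 20.8 °C: 430 / (20.8 − 13.1) = 430 / 7.7 = 55.844 d.
At 26.0 °C: 430 / (26.0 − 13.1) = 430 / 12.9 = 33.333 d.
Difference = |55.844 − 33.333| = 22.511 ≈ 22.5 days.

22.5 days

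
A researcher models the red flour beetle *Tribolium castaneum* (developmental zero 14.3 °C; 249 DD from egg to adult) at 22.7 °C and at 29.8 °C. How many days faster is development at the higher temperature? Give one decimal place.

At 22.7 °C: 249 / (22.7 − 14.3) = 249 / 8.4 = 29.643 d.
At 29.8 °C: 249 / (29.8 − 14.3) = 249 / 15.5 = 16.065 d.
Difference = |29.643 − 16.065| = 13.578 ≈ 13.6 days.

13.6 days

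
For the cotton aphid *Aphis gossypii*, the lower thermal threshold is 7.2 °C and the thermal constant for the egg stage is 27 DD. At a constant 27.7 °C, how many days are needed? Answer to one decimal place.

1.3 days

Daily accumulation = 27.7 − 7.2 = 20.5 DD/day.
Duration = 27 / 20.5 = 1.317 ≈ 1.3 days.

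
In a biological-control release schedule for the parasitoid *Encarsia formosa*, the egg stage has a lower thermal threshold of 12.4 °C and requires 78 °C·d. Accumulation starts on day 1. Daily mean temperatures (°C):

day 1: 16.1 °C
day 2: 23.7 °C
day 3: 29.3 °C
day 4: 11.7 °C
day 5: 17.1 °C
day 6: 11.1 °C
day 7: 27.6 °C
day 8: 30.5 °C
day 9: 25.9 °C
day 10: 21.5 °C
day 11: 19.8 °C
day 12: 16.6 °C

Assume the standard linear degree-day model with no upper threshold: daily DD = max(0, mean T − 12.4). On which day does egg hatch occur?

day 9

Daily DD above 12.4 °C: 3.7, 11.3, 16.9, 0.0, 4.7, 0.0, 15.2, 18.1, 13.5, 9.1, 7.4, 4.2.
Cumulative: 3.7, 15.0, 31.9, 31.9, 36.6, 36.6, 51.8, 69.9, 83.4, 92.5, 99.9, 104.1.
The total first reaches 78 DD on day 9.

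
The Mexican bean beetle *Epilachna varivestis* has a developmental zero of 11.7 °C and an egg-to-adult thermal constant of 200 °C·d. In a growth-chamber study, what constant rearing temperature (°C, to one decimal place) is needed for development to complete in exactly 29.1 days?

Required daily accumulation = 200 / 29.1 = 6.873 DD/day.
T = T_base + 6.873 = 11.7 + 6.873 = 18.573 ≈ 18.6 °C.

18.6 °C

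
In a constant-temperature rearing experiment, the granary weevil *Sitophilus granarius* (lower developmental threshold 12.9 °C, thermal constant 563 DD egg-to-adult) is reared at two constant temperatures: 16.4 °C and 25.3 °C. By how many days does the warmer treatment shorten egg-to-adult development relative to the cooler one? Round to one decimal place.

At 16.4 °C: 563 / (16.4 − 12.9) = 563 / 3.5 = 160.857 d.
At 25.3 °C: 563 / (25.3 − 12.9) = 563 / 12.4 = 45.403 d.
Difference = |160.857 − 45.403| = 115.454 ≈ 115.5 days.

115.5 days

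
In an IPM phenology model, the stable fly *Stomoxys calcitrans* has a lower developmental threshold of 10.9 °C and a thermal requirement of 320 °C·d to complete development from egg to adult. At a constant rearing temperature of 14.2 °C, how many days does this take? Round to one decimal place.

Daily accumulation = 14.2 − 10.9 = 3.3 DD/day.
Duration = 320 / 3.3 = 96.970 ≈ 97.0 days.

97.0 days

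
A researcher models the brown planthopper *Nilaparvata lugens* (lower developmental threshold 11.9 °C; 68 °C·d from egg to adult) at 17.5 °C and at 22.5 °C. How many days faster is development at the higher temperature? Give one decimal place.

5.7 days

At 17.5 °C: 68 / (17.5 − 11.9) = 68 / 5.6 = 12.143 d.
At 22.5 °C: 68 / (22.5 − 11.9) = 68 / 10.6 = 6.415 d.
Difference = |12.143 − 6.415| = 5.728 ≈ 5.7 days.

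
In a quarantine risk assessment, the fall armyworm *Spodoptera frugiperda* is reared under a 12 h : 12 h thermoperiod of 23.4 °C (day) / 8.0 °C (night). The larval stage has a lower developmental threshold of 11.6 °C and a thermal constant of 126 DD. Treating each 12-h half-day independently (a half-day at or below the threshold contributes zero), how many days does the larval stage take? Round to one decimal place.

Day half: max(0, 23.4 − 11.6) × 0.5 = 11.8 × 0.5 = 5.90 DD.
Night half: max(0, 8.0 − 11.6) × 0.5 = 0.0 × 0.5 = 0.00 DD.
Per 24 h: 5.90 DD/day.
Duration = 126 / 5.90 = 21.356 ≈ 21.4 days.

21.4 days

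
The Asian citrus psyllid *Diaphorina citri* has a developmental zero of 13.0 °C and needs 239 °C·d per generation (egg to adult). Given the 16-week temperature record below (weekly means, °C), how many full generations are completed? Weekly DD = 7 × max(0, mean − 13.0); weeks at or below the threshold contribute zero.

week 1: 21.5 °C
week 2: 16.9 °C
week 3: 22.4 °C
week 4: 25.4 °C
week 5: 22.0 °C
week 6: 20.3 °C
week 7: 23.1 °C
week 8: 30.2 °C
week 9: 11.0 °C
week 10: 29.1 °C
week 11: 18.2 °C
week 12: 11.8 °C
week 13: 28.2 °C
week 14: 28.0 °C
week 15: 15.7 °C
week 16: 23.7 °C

4 generations

Weekly DD (7 × max(0, T̄ − 13.0)): 59.5, 27.3, 65.8, 86.8, 63.0, 51.1, 70.7, 120.4, 0.0, 112.7, 36.4, 0.0, 106.4, 105.0, 18.9, 74.9.
Season total = 998.9 DD.
Complete generations = ⌊998.9 / 239⌋ = 4.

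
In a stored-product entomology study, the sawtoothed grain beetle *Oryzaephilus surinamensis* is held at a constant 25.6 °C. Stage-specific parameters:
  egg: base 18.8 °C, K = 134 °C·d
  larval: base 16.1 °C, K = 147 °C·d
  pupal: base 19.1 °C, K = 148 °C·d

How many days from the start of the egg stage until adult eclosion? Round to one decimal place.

egg: 134 / (25.6 − 18.8) = 134 / 6.8 = 19.706 d.
larval: 147 / (25.6 − 16.1) = 147 / 9.5 = 15.474 d.
pupal: 148 / (25.6 − 19.1) = 148 / 6.5 = 22.769 d.
Sum = 57.949 ≈ 57.9 days.

57.9 days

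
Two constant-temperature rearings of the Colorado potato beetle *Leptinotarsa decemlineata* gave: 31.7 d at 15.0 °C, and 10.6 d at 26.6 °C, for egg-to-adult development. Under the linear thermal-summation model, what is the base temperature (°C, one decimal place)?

Under the model K = D·(T − T_b), so D₁·(T₁ − T_b) = D₂·(T₂ − T_b).
31.7·(15.0 − T_b) = 10.6·(26.6 − T_b)
T_b = (31.7·15.0 − 10.6·26.6) / (31.7 − 10.6) = 193.54 / 21.1 = 9.173 °C ≈ 9.2 °C.

9.2 °C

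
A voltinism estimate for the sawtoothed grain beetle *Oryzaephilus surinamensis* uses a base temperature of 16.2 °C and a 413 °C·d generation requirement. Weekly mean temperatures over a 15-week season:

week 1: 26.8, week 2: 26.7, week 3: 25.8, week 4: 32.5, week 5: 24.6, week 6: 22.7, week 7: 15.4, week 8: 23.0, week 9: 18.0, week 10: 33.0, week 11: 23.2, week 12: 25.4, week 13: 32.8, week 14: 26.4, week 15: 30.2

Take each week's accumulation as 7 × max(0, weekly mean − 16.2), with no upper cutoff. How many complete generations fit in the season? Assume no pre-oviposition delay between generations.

Weekly DD (7 × max(0, T̄ − 16.2)): 74.2, 73.5, 67.2, 114.1, 58.8, 45.5, 0.0, 47.6, 12.6, 117.6, 49.0, 64.4, 116.2, 71.4, 98.0.
Season total = 1010.1 DD.
Complete generations = ⌊1010.1 / 413⌋ = 2.

2 generations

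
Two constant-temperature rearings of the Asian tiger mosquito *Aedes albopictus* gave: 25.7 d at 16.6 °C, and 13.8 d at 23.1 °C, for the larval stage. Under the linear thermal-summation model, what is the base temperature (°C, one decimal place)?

9.1 °C

Under the model K = D·(T − T_b), so D₁·(T₁ − T_b) = D₂·(T₂ − T_b).
25.7·(16.6 − T_b) = 13.8·(23.1 − T_b)
T_b = (25.7·16.6 − 13.8·23.1) / (25.7 − 13.8) = 107.84 / 11.9 = 9.062 °C ≈ 9.1 °C.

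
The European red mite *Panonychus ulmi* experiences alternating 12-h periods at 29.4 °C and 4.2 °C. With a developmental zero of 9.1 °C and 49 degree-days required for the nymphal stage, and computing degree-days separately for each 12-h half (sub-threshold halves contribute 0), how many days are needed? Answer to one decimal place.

Day half: max(0, 29.4 − 9.1) × 0.5 = 20.3 × 0.5 = 10.15 DD.
Night half: max(0, 4.2 − 9.1) × 0.5 = 0.0 × 0.5 = 0.00 DD.
Per 24 h: 10.15 DD/day.
Duration = 49 / 10.15 = 4.828 ≈ 4.8 days.

4.8 days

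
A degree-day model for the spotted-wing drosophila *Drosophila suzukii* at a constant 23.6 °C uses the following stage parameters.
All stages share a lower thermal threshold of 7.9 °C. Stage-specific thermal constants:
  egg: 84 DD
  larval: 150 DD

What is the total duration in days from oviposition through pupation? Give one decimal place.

Daily accumulation at 23.6 °C = 23.6 − 7.9 = 15.7 DD/day.
Total K = 84 + 150 = 234 DD.
Total duration = 234 / 15.7 = 14.904 ≈ 14.9 days.

14.9 days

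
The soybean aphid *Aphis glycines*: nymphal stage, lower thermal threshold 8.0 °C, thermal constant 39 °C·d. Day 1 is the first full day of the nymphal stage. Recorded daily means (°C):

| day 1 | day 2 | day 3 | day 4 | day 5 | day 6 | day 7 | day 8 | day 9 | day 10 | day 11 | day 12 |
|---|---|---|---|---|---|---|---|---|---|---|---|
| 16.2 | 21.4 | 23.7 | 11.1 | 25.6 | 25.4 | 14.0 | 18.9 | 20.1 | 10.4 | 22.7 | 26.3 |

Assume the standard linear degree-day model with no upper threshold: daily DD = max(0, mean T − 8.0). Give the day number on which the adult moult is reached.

day 4

Daily DD above 8.0 °C: 8.2, 13.4, 15.7, 3.1, 17.6, 17.4, 6.0, 10.9, 12.1, 2.4, 14.7, 18.3.
Cumulative: 8.2, 21.6, 37.3, 40.4, 58.0, 75.4, 81.4, 92.3, 104.4, 106.8, 121.5, 139.8.
The total first reaches 39 DD on day 4.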